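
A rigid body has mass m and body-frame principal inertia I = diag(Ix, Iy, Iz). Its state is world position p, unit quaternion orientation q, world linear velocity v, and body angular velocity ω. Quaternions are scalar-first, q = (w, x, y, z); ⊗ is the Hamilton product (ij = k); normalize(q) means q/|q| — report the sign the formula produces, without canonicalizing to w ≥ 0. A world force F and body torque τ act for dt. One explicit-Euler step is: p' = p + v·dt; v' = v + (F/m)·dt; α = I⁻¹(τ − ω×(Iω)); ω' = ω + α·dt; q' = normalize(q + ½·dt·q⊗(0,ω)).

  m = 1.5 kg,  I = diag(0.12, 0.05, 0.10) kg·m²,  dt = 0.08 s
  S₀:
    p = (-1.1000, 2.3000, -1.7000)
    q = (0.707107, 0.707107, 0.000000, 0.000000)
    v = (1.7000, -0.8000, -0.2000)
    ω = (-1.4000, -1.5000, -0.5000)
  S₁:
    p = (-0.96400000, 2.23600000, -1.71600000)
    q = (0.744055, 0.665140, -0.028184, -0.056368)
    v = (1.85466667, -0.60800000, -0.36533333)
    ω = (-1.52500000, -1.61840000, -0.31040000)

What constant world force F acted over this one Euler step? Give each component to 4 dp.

velocity change Δv = (0.15466667, 0.19200000, -0.16533333)
applied force F = (2.9000, 3.6000, -3.1000)

F = (2.9000, 3.6000, -3.1000)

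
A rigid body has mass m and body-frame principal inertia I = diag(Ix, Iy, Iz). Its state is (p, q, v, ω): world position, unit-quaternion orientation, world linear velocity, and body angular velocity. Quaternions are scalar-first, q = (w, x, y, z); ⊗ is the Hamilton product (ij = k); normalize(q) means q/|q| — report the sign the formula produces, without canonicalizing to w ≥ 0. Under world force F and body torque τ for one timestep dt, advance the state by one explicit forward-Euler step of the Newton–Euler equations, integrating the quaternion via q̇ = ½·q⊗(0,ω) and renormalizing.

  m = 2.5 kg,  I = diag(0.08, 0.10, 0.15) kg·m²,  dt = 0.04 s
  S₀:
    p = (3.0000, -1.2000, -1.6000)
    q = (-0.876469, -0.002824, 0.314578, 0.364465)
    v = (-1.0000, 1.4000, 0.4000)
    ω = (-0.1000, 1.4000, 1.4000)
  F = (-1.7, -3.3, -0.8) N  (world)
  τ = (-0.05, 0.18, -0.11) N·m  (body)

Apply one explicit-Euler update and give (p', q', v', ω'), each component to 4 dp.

a = F/m = (-0.6800, -1.3200, -0.3200)
new position p' = (2.9600, -1.1440, -1.5840)
new velocity v' = (-1.0272, 1.3472, 0.3872)
gyro term ω×Iω = (0.0980, 0.0098, -0.0028)
(τ − ω×Iω)/I = (-1.8500, 1.7020, -0.7147)
ω' = ω + α·dt = (-0.1740, 1.4681, 1.3714)
Hamilton product q⊗(0,ω) = (-0.9509426, 0.0178051, -1.2595495, -1.1995524)
q + ½dt·q⊗(0,ω), renormalized = (-0.8948, -0.0025, 0.2892, 0.3402)

p' = (2.9600, -1.1440, -1.5840)
q' = (-0.8948, -0.0025, 0.2892, 0.3402)
v' = (-1.0272, 1.3472, 0.3872)
ω' = (-0.1740, 1.4681, 1.3714)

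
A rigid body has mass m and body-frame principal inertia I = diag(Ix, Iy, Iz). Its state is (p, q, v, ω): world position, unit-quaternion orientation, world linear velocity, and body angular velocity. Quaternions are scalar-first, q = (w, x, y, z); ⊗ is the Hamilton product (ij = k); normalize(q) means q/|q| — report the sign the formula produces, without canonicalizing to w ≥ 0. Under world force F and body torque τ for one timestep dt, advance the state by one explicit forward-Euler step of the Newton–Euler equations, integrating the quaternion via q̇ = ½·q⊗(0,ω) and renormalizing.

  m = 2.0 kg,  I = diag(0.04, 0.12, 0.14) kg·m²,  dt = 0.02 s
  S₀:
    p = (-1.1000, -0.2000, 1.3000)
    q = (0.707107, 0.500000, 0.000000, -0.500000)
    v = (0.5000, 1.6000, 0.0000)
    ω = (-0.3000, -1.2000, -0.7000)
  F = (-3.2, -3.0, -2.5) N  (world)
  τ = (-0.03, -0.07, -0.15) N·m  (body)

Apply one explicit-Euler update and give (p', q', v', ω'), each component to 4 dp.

p' = (-1.0900, -0.1680, 1.3000)
q' = (0.7050, 0.4918, -0.0035, -0.5109)
v' = (0.4680, 1.5700, -0.0250)
ω' = (-0.3234, -1.2082, -0.7255)

a = (-1.6000, -1.5000, -1.2500)
new position p' = (-1.0900, -0.1680, 1.3000)
new velocity v' = (0.4680, 1.5700, -0.0250)
precession coupling ω×(Iω) = (0.0168, -0.0210, 0.0288)
α = I⁻¹(τ − ω×Iω) = (-1.1700, -0.4083, -1.2771)
ω' = ω + α·dt = (-0.3234, -1.2082, -0.7255)
2q̇ = q⊗(0,ω) = (-0.2000000, -0.8121321, -0.3485284, -1.0949749)
updated quaternion q' = (0.7050, 0.4918, -0.0035, -0.5109)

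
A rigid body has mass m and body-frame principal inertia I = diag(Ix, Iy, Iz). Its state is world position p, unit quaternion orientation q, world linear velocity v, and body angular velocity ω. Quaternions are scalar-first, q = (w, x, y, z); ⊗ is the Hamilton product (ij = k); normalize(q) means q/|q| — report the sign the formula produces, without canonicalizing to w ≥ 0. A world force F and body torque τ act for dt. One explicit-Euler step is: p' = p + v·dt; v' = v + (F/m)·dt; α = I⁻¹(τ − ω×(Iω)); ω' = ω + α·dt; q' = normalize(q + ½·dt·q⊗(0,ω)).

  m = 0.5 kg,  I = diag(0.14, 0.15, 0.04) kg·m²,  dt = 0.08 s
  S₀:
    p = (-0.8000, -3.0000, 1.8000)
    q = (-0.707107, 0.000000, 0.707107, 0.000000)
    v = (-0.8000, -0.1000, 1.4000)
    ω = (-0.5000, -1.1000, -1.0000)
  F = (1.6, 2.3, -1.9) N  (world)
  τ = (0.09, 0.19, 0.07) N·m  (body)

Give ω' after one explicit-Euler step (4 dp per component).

ω' = (-0.3794, -1.0253, -0.8710)

(τ − ω×Iω)/I = (1.5071, 0.9333, 1.6125)
ω + α·dt = (-0.3794, -1.0253, -0.8710)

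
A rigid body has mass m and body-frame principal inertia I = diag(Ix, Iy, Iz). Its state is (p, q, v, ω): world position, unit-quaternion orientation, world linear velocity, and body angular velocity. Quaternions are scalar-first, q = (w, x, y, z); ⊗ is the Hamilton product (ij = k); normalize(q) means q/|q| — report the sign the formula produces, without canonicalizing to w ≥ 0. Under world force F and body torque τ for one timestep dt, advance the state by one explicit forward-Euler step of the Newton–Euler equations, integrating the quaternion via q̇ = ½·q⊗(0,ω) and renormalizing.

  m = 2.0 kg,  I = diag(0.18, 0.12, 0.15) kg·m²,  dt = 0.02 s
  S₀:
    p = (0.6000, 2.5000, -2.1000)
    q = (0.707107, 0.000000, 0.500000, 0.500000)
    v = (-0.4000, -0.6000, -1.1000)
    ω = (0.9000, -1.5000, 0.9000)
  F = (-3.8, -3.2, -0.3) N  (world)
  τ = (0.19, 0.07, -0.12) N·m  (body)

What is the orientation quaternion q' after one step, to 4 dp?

q⊗(0,ω) = (0.3000000, 1.8363963, -0.6106605, 0.1863963)
updated quaternion q' = (0.7100, 0.0184, 0.4938, 0.5018)

q' = (0.7100, 0.0184, 0.4938, 0.5018)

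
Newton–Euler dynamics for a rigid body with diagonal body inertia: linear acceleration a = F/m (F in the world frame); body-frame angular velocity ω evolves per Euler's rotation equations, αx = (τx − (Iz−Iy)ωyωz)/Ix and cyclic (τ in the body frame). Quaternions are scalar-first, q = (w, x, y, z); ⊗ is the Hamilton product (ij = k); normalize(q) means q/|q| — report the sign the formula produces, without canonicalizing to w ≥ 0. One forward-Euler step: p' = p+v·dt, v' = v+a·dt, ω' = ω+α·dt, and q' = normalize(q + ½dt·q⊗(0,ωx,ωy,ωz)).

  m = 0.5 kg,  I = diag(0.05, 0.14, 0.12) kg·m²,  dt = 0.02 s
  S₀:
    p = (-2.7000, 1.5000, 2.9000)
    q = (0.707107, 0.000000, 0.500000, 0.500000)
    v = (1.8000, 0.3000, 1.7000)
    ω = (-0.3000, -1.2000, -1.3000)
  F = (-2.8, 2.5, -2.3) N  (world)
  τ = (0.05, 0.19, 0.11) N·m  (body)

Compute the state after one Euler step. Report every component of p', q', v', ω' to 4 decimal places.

p' = p + v·dt = (-2.6640, 1.5060, 2.9340)
new velocity v' = (1.6880, 0.4000, 1.6080)
(τ − ω×Iω)/I = (1.6240, 1.5521, 0.6467)
ω + α·dt = (-0.2675, -1.1690, -1.2871)
Hamilton product q⊗(0,ω) = (1.2500000, -0.2621321, -0.9985284, -0.7692391)
q' = normalize(q + ½dt·q⊗(0,ω)) = (0.7195, -0.0026, 0.4899, 0.4922)

p' = (-2.6640, 1.5060, 2.9340)
q' = (0.7195, -0.0026, 0.4899, 0.4922)
v' = (1.6880, 0.4000, 1.6080)
ω' = (-0.2675, -1.1690, -1.2871)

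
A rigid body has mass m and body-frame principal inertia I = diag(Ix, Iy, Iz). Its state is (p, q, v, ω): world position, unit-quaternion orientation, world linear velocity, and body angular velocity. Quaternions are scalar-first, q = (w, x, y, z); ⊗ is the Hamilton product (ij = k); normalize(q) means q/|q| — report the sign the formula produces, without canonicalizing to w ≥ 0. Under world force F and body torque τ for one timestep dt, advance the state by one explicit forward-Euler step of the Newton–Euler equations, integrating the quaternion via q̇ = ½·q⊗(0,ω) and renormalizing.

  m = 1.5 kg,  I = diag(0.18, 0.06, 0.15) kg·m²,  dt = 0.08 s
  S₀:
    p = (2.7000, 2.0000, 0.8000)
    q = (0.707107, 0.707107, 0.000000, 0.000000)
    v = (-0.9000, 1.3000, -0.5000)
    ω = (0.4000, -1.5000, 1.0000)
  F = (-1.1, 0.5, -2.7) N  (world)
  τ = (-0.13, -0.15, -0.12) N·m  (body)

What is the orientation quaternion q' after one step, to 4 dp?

Hamilton product q⊗(0,ω) = (-0.2828428, 0.2828428, -1.7677675, -0.3535535)
updated quaternion q' = (0.6939, 0.7165, -0.0705, -0.0141)

q' = (0.6939, 0.7165, -0.0705, -0.0141)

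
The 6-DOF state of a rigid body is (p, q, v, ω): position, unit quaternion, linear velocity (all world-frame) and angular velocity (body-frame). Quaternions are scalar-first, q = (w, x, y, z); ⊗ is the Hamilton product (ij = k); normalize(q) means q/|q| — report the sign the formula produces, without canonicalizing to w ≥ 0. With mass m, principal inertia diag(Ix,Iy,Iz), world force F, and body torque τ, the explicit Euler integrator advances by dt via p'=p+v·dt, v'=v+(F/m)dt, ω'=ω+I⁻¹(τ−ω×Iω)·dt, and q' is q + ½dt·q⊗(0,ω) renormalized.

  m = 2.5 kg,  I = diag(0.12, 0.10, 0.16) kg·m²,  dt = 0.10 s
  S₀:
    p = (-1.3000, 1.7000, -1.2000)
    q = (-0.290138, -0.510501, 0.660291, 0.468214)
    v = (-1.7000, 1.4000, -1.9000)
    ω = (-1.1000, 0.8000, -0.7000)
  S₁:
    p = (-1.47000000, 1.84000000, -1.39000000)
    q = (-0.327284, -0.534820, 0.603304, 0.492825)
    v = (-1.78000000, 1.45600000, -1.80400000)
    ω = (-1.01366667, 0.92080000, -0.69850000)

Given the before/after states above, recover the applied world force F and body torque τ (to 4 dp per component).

Δv = v₁−v₀ = (-0.08000000, 0.05600000, 0.09600000)
m·(v₁−v₀)/dt = (-2.0000, 1.4000, 2.4000)
rate change Δω = (0.08633333, 0.12080000, 0.00150000)
τ = I·(Δω/dt) + ω₀×(Iω₀) = (0.0700, 0.0900, 0.0200)

F = (-2.0000, 1.4000, 2.4000)
τ = (0.0700, 0.0900, 0.0200)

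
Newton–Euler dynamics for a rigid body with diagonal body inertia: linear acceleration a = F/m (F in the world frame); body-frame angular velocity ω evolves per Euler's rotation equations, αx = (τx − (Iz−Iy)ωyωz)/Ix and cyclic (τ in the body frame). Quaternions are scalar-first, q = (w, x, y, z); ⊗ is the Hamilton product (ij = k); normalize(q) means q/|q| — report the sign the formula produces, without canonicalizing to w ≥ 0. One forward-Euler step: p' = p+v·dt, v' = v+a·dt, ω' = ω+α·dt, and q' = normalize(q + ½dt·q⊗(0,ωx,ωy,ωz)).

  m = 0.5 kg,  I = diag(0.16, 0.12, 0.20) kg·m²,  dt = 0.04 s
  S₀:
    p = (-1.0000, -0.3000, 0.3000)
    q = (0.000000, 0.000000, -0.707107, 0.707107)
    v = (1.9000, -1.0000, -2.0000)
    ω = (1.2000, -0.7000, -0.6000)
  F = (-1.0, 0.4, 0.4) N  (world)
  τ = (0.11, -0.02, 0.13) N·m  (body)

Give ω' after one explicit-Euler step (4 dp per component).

angular accel α = (0.4775, -0.4067, 0.4820)
new body rate ω' = (1.2191, -0.7163, -0.5807)

ω' = (1.2191, -0.7163, -0.5807)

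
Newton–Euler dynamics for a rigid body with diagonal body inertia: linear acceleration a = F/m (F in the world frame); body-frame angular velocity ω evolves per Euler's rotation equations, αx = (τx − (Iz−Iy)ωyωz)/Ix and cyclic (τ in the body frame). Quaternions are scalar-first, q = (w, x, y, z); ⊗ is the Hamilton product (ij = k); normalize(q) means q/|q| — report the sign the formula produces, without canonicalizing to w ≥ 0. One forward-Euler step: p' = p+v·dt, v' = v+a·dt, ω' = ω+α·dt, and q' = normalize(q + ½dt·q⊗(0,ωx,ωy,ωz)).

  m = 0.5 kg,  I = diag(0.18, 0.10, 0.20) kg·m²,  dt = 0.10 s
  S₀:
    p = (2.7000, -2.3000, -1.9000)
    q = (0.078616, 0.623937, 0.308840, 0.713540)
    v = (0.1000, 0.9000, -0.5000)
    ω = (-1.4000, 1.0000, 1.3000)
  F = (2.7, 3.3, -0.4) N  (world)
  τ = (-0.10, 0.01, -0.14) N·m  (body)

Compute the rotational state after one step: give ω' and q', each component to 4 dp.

ω' = (-1.5278, 0.9736, 1.1740)
q' = (0.0601, 0.5994, 0.2210, 0.7670)

angular accel α = (-1.2778, -0.2640, -1.2600)
ω + α·dt = (-1.5278, 0.9736, 1.1740)
q⊗(0,ω) = (-0.3629302, -0.4221104, -1.7314581, 1.1585138)
q + ½dt·q⊗(0,ω), renormalized = (0.0601, 0.5994, 0.2210, 0.7670)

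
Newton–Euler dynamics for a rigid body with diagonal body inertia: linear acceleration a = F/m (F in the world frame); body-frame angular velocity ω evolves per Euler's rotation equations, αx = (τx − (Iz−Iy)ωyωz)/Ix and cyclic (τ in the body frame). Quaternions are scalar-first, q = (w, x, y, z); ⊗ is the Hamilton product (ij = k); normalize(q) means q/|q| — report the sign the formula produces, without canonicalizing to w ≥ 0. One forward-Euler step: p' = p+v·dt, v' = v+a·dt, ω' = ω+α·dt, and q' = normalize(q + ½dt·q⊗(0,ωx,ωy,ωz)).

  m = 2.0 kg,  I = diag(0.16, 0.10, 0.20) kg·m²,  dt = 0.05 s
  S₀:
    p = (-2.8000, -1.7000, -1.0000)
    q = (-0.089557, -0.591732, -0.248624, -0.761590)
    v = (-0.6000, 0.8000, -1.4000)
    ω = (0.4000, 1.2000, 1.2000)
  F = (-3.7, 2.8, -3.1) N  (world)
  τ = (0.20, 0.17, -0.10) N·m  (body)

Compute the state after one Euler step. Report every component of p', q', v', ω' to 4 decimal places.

linear accel F/m = (-1.8500, 1.4000, -1.5500)
new position p' = (-2.8300, -1.6600, -1.0700)
v' = v + a·dt = (-0.6925, 0.8700, -1.4775)
precession coupling ω×(Iω) = (0.1440, -0.0192, -0.0288)
α = I⁻¹(τ − ω×Iω) = (0.3500, 1.8920, -0.3560)
ω + α·dt = (0.4175, 1.2946, 1.1822)
Hamilton product q⊗(0,ω) = (1.4489496, 0.5797364, 0.2979740, -0.7180972)
q + ½dt·q⊗(0,ω), renormalized = (-0.0533, -0.5767, -0.2409, -0.7788)

p' = (-2.8300, -1.6600, -1.0700)
q' = (-0.0533, -0.5767, -0.2409, -0.7788)
v' = (-0.6925, 0.8700, -1.4775)
ω' = (0.4175, 1.2946, 1.1822)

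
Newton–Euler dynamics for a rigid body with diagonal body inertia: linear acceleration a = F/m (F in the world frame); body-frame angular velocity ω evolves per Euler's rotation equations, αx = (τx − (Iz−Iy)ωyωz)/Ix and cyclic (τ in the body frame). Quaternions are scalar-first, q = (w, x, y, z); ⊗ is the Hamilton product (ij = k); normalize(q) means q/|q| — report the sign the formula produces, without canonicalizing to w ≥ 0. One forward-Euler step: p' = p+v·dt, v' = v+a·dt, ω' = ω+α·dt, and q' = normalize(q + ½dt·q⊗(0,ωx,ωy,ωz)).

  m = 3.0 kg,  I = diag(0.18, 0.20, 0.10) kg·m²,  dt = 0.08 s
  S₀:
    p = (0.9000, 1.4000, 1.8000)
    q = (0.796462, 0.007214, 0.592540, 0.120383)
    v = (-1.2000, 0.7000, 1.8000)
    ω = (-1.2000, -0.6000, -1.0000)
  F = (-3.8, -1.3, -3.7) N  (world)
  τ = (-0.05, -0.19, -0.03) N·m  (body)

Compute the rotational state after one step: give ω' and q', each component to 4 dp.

gyro term ω×Iω = (-0.0600, 0.0960, 0.0144)
angular accel α = (0.0556, -1.4300, -0.4440)
ω' = ω + α·dt = (-1.1956, -0.7144, -1.0355)
q⊗(0,ω) = (0.4845638, -1.4760646, -0.6151228, -0.0897424)
q' = normalize(q + ½dt·q⊗(0,ω)) = (0.8140, -0.0517, 0.5667, 0.1165)

ω' = (-1.1956, -0.7144, -1.0355)
q' = (0.8140, -0.0517, 0.5667, 0.1165)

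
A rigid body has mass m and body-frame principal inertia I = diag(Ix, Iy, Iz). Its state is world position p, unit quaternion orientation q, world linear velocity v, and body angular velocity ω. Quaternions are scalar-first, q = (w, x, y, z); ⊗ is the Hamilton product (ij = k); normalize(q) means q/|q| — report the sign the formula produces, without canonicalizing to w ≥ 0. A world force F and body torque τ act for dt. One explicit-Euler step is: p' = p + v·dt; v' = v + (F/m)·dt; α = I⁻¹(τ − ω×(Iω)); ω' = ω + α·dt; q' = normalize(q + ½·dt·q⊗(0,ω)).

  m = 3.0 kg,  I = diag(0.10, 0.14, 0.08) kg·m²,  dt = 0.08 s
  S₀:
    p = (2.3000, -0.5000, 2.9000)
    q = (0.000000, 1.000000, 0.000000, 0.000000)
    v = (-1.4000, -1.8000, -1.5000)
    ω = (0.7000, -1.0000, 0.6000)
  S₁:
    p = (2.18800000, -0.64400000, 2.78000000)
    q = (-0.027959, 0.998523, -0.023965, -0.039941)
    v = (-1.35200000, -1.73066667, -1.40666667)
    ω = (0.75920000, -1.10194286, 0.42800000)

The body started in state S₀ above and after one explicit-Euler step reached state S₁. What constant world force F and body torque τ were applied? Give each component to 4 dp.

F = (1.8000, 2.6000, 3.5000)
τ = (0.1100, -0.1700, -0.2000)

ω₁ − ω₀ = (0.05920000, -0.10194286, -0.17200000)
gyro term ω₀×Iω₀ = (0.0360, 0.0084, -0.0280)
τ = I·(Δω/dt) + ω₀×(Iω₀) = (0.1100, -0.1700, -0.2000)
v₁ − v₀ = (0.04800000, 0.06933333, 0.09333333)
applied force F = (1.8000, 2.6000, 3.5000)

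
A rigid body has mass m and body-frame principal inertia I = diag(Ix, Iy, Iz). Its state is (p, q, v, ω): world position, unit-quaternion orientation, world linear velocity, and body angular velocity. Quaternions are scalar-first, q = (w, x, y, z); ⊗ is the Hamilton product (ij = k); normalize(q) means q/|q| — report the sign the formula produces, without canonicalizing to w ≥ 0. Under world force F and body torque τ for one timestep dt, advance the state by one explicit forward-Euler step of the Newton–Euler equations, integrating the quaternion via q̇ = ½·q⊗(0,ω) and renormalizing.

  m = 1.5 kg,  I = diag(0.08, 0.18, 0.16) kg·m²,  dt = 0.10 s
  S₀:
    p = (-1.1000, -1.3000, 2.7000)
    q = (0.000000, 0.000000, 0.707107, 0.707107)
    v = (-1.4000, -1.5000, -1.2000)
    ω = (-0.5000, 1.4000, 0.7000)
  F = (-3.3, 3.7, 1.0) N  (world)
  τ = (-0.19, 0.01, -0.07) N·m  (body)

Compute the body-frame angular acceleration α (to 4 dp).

α = (-2.1300, -0.1000, 0.0000)

gyro term ω×Iω = (-0.0196, 0.0280, -0.0700)
(τ − ω×Iω)/I = (-2.1300, -0.1000, 0.0000)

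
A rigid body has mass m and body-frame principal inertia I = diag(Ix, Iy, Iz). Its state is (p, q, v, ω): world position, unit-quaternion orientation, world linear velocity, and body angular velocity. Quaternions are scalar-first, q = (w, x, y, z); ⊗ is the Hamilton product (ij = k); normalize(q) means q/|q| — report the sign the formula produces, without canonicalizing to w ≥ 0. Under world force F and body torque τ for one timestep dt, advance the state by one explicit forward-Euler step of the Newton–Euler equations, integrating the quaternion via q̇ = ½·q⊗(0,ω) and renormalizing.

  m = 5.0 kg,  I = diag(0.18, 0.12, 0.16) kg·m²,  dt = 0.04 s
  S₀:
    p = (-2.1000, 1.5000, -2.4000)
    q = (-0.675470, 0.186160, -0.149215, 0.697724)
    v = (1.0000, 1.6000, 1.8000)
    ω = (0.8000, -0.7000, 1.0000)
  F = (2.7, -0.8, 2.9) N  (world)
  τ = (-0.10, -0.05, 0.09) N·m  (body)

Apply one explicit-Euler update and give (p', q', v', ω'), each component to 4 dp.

linear accel F/m = (0.5400, -0.1600, 0.5800)
new position p' = (-2.0600, 1.5640, -2.3280)
v' = v + a·dt = (1.0216, 1.5936, 1.8232)
gyro term ω×Iω = (-0.0280, 0.0160, 0.0336)
angular accel α = (-0.4000, -0.5500, 0.3525)
new body rate ω' = (0.7840, -0.7220, 1.0141)
q⊗(0,ω) = (-0.9511025, -0.2011842, 0.8448482, -0.6864100)
updated quaternion q' = (-0.6942, 0.1821, -0.1323, 0.6837)

p' = (-2.0600, 1.5640, -2.3280)
q' = (-0.6942, 0.1821, -0.1323, 0.6837)
v' = (1.0216, 1.5936, 1.8232)
ω' = (0.7840, -0.7220, 1.0141)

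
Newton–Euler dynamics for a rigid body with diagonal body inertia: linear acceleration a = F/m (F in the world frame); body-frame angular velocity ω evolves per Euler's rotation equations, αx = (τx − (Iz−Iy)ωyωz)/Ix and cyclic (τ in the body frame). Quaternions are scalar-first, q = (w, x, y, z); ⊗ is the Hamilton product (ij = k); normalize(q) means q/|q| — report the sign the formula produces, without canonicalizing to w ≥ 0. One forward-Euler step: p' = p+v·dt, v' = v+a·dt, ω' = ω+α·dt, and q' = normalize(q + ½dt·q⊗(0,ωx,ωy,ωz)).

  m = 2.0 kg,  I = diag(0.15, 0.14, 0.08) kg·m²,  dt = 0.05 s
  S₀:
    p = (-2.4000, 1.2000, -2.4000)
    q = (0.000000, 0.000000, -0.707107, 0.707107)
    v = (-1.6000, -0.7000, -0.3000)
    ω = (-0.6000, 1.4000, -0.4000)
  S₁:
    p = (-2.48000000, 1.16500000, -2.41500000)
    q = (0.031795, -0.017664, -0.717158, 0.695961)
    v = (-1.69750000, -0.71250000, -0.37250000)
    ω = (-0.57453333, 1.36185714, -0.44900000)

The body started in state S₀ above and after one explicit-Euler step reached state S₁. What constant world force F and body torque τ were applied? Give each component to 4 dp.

rate change Δω = (0.02546667, -0.03814286, -0.04900000)
gyro term ω₀×Iω₀ = (0.0336, 0.0168, 0.0084)
I·α + gyro = (0.1100, -0.0900, -0.0700)
v₁ − v₀ = (-0.09750000, -0.01250000, -0.07250000)
F = m·Δv/dt = (-3.9000, -0.5000, -2.9000)

F = (-3.9000, -0.5000, -2.9000)
τ = (0.1100, -0.0900, -0.0700)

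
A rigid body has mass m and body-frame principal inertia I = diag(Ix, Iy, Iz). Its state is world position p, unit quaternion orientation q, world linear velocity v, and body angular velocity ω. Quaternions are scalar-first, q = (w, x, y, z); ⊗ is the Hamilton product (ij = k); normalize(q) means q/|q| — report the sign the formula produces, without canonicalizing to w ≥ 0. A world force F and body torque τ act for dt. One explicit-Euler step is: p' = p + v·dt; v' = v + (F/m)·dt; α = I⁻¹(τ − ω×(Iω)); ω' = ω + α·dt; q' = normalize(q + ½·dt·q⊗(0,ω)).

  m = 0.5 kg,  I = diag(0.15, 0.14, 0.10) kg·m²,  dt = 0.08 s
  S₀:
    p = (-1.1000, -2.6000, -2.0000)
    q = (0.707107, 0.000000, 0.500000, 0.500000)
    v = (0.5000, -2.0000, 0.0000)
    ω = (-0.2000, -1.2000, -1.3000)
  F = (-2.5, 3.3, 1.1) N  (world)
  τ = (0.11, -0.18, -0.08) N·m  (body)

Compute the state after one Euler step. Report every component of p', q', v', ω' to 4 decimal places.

a = (-5.0000, 6.6000, 2.2000)
p + v·dt = (-1.0600, -2.7600, -2.0000)
v' = v + a·dt = (0.1000, -1.4720, 0.1760)
(τ − ω×Iω)/I = (1.1493, -1.3786, -0.7760)
ω + α·dt = (-0.1081, -1.3103, -1.3621)
q⊗(0,ω) = (1.2500000, -0.1914214, -0.9485284, -0.8192391)
updated quaternion q' = (0.7552, -0.0076, 0.4609, 0.4660)

p' = (-1.0600, -2.7600, -2.0000)
q' = (0.7552, -0.0076, 0.4609, 0.4660)
v' = (0.1000, -1.4720, 0.1760)
ω' = (-0.1081, -1.3103, -1.3621)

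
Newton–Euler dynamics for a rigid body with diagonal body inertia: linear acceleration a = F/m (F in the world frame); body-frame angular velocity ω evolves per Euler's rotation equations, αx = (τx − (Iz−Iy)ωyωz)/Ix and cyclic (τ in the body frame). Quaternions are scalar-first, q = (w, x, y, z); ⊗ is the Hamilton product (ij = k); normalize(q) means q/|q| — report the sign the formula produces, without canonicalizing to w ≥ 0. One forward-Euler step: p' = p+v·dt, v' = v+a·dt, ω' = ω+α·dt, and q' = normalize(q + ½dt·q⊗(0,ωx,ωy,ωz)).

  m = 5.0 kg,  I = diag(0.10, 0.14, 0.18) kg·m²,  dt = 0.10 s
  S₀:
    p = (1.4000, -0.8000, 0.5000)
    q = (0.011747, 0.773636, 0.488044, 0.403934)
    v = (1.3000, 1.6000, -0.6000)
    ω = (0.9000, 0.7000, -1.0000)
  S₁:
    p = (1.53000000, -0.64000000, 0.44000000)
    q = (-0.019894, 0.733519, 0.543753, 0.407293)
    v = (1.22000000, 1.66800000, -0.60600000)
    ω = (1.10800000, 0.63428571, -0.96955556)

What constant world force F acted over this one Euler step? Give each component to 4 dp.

v₁ − v₀ = (-0.08000000, 0.06800000, -0.00600000)
F = m·Δv/dt = (-4.0000, 3.4000, -0.3000)

F = (-4.0000, 3.4000, -0.3000)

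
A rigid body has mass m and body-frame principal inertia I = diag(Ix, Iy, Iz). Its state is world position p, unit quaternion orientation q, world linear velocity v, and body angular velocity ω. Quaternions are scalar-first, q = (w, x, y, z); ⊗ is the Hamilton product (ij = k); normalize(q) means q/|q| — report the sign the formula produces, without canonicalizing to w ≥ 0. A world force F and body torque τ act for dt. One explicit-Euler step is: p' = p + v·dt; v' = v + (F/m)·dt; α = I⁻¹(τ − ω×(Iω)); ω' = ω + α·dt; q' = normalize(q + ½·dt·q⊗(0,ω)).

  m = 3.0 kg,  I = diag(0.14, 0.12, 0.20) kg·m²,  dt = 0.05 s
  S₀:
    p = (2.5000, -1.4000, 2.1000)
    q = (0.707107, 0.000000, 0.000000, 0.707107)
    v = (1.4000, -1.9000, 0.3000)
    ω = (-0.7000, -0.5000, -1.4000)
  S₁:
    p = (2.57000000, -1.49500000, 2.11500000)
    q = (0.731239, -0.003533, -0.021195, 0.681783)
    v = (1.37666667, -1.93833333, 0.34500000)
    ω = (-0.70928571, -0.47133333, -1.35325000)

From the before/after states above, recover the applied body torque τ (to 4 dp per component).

Δω = ω₁−ω₀ = (-0.00928571, 0.02866667, 0.04675000)
τ = I·(Δω/dt) + ω₀×(Iω₀) = (0.0300, 0.0100, 0.1800)

τ = (0.0300, 0.0100, 0.1800)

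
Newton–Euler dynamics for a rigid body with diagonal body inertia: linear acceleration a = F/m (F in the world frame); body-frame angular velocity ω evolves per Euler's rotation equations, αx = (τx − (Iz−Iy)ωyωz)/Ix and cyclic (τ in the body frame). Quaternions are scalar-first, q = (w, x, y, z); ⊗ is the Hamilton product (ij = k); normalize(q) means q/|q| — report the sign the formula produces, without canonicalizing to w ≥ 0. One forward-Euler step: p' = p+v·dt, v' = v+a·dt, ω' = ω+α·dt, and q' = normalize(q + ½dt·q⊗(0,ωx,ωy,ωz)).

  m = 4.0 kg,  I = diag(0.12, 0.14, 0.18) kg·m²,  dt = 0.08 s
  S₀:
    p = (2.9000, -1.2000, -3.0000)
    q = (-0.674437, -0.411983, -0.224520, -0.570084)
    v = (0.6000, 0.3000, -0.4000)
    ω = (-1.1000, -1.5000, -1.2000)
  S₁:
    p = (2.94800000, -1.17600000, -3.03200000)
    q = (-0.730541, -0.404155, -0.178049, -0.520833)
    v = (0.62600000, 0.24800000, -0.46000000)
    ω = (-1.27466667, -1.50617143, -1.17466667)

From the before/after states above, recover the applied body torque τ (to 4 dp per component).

Δω = ω₁−ω₀ = (-0.17466667, -0.00617143, 0.02533333)
τ = I·(Δω/dt) + ω₀×(Iω₀) = (-0.1900, -0.0900, 0.0900)

τ = (-0.1900, -0.0900, 0.0900)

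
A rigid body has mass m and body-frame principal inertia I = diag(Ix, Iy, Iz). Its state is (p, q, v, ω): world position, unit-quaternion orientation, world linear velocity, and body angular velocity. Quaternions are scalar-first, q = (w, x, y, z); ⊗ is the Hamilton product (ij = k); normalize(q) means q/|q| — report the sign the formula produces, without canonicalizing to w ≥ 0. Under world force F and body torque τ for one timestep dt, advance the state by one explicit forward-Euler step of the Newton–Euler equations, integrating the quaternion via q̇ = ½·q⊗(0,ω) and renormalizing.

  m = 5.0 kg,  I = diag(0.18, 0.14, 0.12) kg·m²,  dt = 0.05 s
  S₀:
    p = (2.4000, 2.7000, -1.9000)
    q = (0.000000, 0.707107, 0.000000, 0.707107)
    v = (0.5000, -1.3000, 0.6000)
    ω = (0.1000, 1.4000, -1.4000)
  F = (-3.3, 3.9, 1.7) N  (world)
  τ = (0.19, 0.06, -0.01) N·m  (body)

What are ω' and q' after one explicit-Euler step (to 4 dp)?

ω' = (0.1419, 1.4244, -1.4018)
q' = (0.0230, 0.6815, 0.0265, 0.7310)

ω×(Iω) gyroscopic = (0.0392, -0.0084, -0.0056)
(τ − ω×Iω)/I = (0.8378, 0.4886, -0.0367)
ω' = ω + α·dt = (0.1419, 1.4244, -1.4018)
Hamilton product q⊗(0,ω) = (0.9192391, -0.9899498, 1.0606605, 0.9899498)
q + ½dt·q⊗(0,ω), renormalized = (0.0230, 0.6815, 0.0265, 0.7310)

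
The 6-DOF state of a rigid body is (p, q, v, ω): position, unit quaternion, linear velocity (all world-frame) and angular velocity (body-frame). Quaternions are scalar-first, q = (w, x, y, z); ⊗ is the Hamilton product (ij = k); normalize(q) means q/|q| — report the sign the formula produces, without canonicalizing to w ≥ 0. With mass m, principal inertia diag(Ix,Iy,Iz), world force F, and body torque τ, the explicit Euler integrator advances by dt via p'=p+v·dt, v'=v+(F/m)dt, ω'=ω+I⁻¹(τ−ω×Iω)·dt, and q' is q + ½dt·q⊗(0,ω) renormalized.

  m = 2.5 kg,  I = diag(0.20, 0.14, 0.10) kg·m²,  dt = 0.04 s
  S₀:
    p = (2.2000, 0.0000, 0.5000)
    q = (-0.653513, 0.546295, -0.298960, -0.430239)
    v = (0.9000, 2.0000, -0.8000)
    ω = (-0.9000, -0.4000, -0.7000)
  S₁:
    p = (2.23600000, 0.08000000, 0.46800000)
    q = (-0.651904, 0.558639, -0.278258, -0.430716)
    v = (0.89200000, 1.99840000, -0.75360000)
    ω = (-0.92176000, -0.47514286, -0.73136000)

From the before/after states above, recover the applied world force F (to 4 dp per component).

velocity change Δv = (-0.00800000, -0.00160000, 0.04640000)
applied force F = (-0.5000, -0.1000, 2.9000)

F = (-0.5000, -0.1000, 2.9000)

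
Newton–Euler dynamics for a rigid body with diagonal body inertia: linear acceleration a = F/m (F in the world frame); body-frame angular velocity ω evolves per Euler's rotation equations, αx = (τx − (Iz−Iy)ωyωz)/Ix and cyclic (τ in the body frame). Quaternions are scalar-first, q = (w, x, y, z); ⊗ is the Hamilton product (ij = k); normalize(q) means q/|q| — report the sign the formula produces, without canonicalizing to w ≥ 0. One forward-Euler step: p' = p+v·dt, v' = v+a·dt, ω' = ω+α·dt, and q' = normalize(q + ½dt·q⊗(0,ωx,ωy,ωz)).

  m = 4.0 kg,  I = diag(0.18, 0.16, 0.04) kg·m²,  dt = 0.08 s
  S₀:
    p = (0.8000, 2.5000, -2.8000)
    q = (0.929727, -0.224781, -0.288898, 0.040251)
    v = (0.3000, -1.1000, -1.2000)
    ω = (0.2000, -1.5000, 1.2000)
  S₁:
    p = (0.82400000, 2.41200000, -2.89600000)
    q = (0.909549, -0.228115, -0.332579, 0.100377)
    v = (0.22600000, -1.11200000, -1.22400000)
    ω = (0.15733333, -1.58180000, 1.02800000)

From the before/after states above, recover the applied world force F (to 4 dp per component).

F = (-3.7000, -0.6000, -1.2000)

Δv = v₁−v₀ = (-0.07400000, -0.01200000, -0.02400000)
m·(v₁−v₀)/dt = (-3.7000, -0.6000, -1.2000)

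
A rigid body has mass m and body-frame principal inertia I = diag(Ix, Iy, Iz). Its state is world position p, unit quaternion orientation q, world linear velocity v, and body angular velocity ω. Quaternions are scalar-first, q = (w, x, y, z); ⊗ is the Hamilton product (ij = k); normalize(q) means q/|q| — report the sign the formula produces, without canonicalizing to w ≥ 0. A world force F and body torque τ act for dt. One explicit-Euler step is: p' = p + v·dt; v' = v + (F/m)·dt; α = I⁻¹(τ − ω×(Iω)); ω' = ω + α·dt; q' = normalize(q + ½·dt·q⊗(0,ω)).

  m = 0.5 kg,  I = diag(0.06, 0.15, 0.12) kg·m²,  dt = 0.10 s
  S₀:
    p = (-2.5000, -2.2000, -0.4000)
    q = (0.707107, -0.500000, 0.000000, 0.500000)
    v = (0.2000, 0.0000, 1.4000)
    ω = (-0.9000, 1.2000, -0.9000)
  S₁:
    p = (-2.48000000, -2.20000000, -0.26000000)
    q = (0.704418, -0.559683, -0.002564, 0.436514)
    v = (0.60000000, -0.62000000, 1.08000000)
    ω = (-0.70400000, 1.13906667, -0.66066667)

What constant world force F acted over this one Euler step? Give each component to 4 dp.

F = (2.0000, -3.1000, -1.6000)

v₁ − v₀ = (0.40000000, -0.62000000, -0.32000000)
applied force F = (2.0000, -3.1000, -1.6000)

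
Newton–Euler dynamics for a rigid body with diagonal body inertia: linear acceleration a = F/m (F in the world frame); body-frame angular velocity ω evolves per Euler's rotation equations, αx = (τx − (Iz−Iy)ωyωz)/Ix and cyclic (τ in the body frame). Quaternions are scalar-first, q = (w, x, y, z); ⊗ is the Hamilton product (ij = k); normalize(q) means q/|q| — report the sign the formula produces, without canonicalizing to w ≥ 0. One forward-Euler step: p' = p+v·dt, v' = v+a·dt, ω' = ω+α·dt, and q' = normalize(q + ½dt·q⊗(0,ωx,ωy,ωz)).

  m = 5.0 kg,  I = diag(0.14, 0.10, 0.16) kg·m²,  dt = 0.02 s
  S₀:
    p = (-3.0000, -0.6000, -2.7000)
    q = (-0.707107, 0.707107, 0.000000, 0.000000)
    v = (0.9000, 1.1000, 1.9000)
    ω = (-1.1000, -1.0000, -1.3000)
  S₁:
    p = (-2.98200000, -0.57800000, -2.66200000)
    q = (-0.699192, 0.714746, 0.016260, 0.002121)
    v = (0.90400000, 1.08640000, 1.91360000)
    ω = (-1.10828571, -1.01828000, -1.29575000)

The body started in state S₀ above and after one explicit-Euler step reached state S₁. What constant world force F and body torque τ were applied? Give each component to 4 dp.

Δv = v₁−v₀ = (0.00400000, -0.01360000, 0.01360000)
F = m·Δv/dt = (1.0000, -3.4000, 3.4000)
Δω = ω₁−ω₀ = (-0.00828571, -0.01828000, 0.00425000)
ω₀×(Iω₀) = (0.0780, -0.0286, -0.0440)
τ = I·(Δω/dt) + ω₀×(Iω₀) = (0.0200, -0.1200, -0.0100)

F = (1.0000, -3.4000, 3.4000)
τ = (0.0200, -0.1200, -0.0100)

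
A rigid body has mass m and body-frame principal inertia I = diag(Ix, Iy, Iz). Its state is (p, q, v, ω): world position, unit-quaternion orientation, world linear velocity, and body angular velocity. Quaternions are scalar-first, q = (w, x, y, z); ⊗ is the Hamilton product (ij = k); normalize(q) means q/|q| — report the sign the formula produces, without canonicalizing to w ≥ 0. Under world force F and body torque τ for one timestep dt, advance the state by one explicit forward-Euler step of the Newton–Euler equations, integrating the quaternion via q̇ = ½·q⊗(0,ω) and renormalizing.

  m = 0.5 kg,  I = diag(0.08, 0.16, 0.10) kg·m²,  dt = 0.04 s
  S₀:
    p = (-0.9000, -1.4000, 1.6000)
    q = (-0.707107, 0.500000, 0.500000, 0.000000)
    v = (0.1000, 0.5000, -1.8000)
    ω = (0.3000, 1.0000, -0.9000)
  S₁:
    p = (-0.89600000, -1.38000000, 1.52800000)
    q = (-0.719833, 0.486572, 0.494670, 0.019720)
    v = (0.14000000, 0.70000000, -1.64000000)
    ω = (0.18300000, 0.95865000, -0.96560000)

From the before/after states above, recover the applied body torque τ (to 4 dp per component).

Δω = ω₁−ω₀ = (-0.11700000, -0.04135000, -0.06560000)
applied torque τ = (-0.1800, -0.1600, -0.1400)

τ = (-0.1800, -0.1600, -0.1400)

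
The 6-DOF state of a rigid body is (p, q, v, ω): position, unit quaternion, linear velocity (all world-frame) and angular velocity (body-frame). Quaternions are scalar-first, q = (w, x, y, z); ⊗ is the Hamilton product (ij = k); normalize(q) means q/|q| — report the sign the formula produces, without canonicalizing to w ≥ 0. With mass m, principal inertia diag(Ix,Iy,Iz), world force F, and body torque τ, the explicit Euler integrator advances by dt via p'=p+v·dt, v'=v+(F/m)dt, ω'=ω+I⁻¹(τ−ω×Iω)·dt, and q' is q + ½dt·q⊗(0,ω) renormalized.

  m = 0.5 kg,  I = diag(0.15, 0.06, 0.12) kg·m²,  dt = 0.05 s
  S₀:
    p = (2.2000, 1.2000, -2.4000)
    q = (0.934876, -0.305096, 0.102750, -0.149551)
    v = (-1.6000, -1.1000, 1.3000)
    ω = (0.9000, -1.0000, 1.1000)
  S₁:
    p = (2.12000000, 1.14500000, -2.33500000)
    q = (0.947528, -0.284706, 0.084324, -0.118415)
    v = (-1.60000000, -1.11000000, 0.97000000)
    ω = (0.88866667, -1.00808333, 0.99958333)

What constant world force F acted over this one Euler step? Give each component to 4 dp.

F = (0.0000, -0.1000, -3.3000)

v₁ − v₀ = (0.00000000, -0.01000000, -0.33000000)
F = m·Δv/dt = (0.0000, -0.1000, -3.3000)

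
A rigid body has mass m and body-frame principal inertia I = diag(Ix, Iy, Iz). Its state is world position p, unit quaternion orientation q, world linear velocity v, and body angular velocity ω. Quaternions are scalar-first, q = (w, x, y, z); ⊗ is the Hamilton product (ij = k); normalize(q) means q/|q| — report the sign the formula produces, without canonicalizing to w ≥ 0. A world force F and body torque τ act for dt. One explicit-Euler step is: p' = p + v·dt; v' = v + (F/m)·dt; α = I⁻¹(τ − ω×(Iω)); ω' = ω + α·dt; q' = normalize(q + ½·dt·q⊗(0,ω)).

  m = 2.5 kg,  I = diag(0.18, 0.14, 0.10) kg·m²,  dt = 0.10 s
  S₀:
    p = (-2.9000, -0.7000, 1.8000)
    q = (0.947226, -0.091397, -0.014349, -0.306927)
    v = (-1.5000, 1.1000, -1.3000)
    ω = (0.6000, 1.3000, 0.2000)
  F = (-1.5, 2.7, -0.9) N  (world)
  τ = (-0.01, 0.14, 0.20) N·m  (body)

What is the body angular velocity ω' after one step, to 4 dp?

ω' = (0.6002, 1.3931, 0.4312)

(τ − ω×Iω)/I = (0.0022, 0.9314, 2.3120)
new body rate ω' = (0.6002, 1.3931, 0.4312)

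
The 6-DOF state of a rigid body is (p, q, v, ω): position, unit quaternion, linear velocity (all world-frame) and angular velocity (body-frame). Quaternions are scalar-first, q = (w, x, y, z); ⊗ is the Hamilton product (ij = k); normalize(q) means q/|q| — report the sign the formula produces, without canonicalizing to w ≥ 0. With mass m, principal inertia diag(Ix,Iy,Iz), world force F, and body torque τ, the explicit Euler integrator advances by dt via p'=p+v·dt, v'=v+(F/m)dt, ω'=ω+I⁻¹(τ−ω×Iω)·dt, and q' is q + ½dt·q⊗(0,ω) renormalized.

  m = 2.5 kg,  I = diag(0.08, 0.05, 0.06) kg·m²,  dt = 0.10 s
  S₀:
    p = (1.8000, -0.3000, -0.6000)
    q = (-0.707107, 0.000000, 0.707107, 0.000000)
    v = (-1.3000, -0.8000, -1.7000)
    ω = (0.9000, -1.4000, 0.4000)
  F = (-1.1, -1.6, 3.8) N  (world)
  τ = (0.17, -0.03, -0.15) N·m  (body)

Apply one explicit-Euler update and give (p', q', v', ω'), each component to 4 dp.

p' = (1.6700, -0.3800, -0.7700)
q' = (-0.6552, -0.0176, 0.7538, -0.0458)
v' = (-1.3440, -0.8640, -1.5480)
ω' = (1.1195, -1.4744, 0.0870)

precession coupling ω×(Iω) = (-0.0056, 0.0072, 0.0378)
(τ − ω×Iω)/I = (2.1950, -0.7440, -3.1300)
ω + α·dt = (1.1195, -1.4744, 0.0870)
2q̇ = q⊗(0,ω) = (0.9899498, -0.3535535, 0.9899498, -0.9192391)
updated quaternion q' = (-0.6552, -0.0176, 0.7538, -0.0458)
a = F/m = (-0.4400, -0.6400, 1.5200)
p' = p + v·dt = (1.6700, -0.3800, -0.7700)
new velocity v' = (-1.3440, -0.8640, -1.5480)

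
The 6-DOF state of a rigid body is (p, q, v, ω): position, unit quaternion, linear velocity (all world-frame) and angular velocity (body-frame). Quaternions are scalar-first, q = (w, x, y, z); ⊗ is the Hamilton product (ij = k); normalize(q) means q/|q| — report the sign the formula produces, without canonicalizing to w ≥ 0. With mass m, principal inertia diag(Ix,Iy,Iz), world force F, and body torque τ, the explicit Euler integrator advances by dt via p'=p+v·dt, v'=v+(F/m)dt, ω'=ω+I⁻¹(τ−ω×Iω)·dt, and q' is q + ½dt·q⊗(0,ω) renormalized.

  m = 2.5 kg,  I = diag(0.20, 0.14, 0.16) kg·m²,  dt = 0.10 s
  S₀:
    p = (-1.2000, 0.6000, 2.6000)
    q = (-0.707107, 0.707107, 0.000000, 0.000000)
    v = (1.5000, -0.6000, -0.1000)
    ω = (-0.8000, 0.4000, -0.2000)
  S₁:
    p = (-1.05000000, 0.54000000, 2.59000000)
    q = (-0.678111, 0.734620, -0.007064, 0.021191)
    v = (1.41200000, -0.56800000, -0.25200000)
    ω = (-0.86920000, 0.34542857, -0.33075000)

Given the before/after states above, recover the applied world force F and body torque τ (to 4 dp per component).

ω₁ − ω₀ = (-0.06920000, -0.05457143, -0.13075000)
precession coupling = (-0.0016, 0.0064, 0.0192)
I·α + gyro = (-0.1400, -0.0700, -0.1900)
velocity change Δv = (-0.08800000, 0.03200000, -0.15200000)
F = m·Δv/dt = (-2.2000, 0.8000, -3.8000)

F = (-2.2000, 0.8000, -3.8000)
τ = (-0.1400, -0.0700, -0.1900)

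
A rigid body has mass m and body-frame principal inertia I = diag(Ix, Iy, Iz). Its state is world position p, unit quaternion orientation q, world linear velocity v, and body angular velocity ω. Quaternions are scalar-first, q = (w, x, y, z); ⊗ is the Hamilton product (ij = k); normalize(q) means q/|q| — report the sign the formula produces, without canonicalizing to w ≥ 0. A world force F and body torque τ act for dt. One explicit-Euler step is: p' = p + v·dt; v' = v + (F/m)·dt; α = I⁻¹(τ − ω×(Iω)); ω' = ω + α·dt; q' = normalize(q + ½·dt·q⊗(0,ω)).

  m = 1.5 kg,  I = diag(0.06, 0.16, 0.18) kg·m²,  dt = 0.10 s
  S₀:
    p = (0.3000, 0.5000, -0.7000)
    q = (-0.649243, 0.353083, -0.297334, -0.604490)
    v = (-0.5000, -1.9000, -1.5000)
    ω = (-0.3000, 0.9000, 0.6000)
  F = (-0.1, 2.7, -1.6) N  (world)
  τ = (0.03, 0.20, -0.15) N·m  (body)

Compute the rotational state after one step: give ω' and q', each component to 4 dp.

α = I⁻¹(τ − ω×Iω) = (0.3200, 1.1150, -0.6833)
ω + α·dt = (-0.2680, 1.0115, 0.5317)
q⊗(0,ω) = (0.7362195, 0.5604135, -0.6148215, -0.1609713)
updated quaternion q' = (-0.6115, 0.3805, -0.3276, -0.6116)

ω' = (-0.2680, 1.0115, 0.5317)
q' = (-0.6115, 0.3805, -0.3276, -0.6116)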